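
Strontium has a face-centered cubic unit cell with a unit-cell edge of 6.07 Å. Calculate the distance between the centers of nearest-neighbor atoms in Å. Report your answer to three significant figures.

In an FCC structure, atoms touch along the face diagonal, so √2·a = 4r; the nearest-neighbor distance equals 2r = 0.7071·a.
d = 0.7071 × 6.07 = 4.29 Å.

4.29 Å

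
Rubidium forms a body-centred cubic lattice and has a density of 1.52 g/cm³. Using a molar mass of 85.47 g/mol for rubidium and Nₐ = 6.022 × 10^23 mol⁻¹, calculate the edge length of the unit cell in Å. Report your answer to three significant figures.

5.72 Å

With Z = 2 atoms per BCC cell, a³ = Z·M/(N_A·ρ) = 2 × 85.47 / (6.022 × 10²³ × 1.520 g/cm³) = 1.867 × 10^-22 cm³.
a = (1.867 × 10^-22)^(1/3) = 5.716 × 10^-8 cm = 5.72 Å.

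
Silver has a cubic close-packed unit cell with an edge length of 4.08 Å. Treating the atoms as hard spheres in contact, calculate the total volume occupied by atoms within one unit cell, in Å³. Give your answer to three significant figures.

50.3 Å³

In an FCC lattice atoms touch along the face diagonal, so √2·a = 4r, so r = 0.3536a = 1.442 Å.
V_atoms = Z × (4/3)πr³ = 4 × (4/3)π × (1.442)³ = 50.3 Å³.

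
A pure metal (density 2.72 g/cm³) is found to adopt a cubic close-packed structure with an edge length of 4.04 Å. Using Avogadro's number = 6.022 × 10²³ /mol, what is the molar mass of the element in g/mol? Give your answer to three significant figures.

An FCC cell has Z = 4 atoms; a = 4.040 × 10^-8 cm.
M = ρ·N_A·a³/Z = 2.72 × 6.022 × 10²³ × 6.594 × 10^-23 / 4 = 27.0 g/mol.

27.0 g/mol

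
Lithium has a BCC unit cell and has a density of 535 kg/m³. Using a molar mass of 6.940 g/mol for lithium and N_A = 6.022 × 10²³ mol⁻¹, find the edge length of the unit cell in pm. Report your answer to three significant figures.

351 pm

With Z = 2 atoms per BCC cell, a³ = Z·M/(N_A·ρ) = 2 × 6.940 / (6.022 × 10²³ × 0.5350 g/cm³) = 4.308 × 10^-23 cm³.
a = (4.308 × 10^-23)^(1/3) = 3.506 × 10^-8 cm = 351 pm.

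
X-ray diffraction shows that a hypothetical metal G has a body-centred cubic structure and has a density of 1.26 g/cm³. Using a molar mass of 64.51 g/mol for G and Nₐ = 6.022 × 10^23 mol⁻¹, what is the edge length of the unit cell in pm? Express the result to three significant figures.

With Z = 2 atoms per BCC cell, a³ = Z·M/(N_A·ρ) = 2 × 64.51 / (6.022 × 10²³ × 1.260 g/cm³) = 1.700 × 10^-22 cm³.
a = (1.700 × 10^-22)^(1/3) = 5.540 × 10^-8 cm = 554 pm.

554 pm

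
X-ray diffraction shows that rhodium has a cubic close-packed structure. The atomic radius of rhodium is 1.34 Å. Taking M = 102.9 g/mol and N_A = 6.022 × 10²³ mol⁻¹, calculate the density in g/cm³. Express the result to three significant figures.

In an FCC lattice, atoms touch along the face diagonal, so √2·a = 4r, giving a = 3.790 Å = 3.790 × 10^-8 cm.
With Z = 4, ρ = Z·M/(N_A·a³) = 4 × 102.9 / (6.022 × 10²³ × 5.444 × 10^-23) = 12.55 g/cm³.

12.6 g/cm³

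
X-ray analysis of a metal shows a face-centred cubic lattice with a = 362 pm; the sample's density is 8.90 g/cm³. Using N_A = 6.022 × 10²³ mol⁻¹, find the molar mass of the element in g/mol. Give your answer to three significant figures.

An FCC cell has Z = 4 atoms; a = 3.620 × 10^-8 cm.
M = ρ·N_A·a³/Z = 8.90 × 6.022 × 10²³ × 4.744 × 10^-23 / 4 = 63.6 g/mol.

63.6 g/mol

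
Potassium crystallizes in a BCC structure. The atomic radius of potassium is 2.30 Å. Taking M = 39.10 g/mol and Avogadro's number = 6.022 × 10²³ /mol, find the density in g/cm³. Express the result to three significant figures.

0.867 g/cm³

In a BCC lattice, atoms touch along the body diagonal, so √3·a = 4r, giving a = 5.312 Å = 5.312 × 10^-8 cm.
With Z = 2, ρ = Z·M/(N_A·a³) = 2 × 39.10 / (6.022 × 10²³ × 1.499 × 10^-22) = 0.8665 g/cm³.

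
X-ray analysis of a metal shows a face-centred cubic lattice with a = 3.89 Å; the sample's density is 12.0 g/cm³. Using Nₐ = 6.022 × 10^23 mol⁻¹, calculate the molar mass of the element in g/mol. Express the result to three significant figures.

106 g/mol

An FCC cell has Z = 4 atoms; a = 3.890 × 10^-8 cm.
M = ρ·N_A·a³/Z = 12.0 × 6.022 × 10²³ × 5.886 × 10^-23 / 4 = 106 g/mol.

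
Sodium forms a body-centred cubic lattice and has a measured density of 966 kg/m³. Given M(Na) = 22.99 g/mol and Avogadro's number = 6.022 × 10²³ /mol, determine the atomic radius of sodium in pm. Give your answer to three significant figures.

186 pm

For a BCC cell (Z = 2), a³ = Z·M/(N_A·ρ) = 2 × 22.99 / (6.022 × 10²³ × 0.9660) = 7.904 × 10^-23 cm³, so a = 4.292 × 10^-8 cm = 429.2 pm.
Atoms touch along the body diagonal, so √3·a = 4r, so r = 0.4330 × a = 186 pm.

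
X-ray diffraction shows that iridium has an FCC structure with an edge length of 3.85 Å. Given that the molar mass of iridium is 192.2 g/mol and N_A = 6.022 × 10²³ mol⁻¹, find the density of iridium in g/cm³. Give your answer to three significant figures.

An FCC unit cell contains Z = 4 atoms.
Cell volume: a³ = (3.85 Å)³ = (3.850 × 10^-8 cm)³ = 5.707 × 10^-23 cm³.
ρ = Z·M/(N_A·a³) = 4 × 192.2 / (6.022 × 10²³ × 5.707 × 10^-23) = 22.37 g/cm³.

22.4 g/cm³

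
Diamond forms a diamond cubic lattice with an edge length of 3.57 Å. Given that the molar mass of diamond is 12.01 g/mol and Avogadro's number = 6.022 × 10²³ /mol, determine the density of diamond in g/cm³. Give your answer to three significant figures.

A diamond cubic unit cell contains Z = 8 atoms.
Cell volume: a³ = (3.57 Å)³ = (3.570 × 10^-8 cm)³ = 4.550 × 10^-23 cm³.
ρ = Z·M/(N_A·a³) = 8 × 12.01 / (6.022 × 10²³ × 4.550 × 10^-23) = 3.507 g/cm³.

3.51 g/cm³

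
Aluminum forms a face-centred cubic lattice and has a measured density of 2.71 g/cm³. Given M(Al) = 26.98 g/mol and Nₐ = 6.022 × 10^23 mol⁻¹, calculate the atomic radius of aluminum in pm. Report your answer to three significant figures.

143 pm

For an FCC cell (Z = 4), a³ = Z·M/(N_A·ρ) = 4 × 26.98 / (6.022 × 10²³ × 2.710) = 6.613 × 10^-23 cm³, so a = 4.044 × 10^-8 cm = 404.4 pm.
Atoms touch along the face diagonal, so √2·a = 4r, so r = 0.3536 × a = 143 pm.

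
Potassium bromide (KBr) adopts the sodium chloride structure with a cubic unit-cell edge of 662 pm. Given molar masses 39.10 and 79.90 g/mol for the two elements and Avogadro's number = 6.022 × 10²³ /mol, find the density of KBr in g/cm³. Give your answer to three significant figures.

The sodium chloride structure contains Z = 4 formula units per cell; M(KBr) = 39.10 + 79.90 = 119.0 g/mol.
a³ = (6.620 × 10^-8 cm)³ = 2.901 × 10^-22 cm³.
ρ = 4 × 119.0 / (6.022 × 10²³ × 2.901 × 10^-22) = 2.725 g/cm³.

2.72 g/cm³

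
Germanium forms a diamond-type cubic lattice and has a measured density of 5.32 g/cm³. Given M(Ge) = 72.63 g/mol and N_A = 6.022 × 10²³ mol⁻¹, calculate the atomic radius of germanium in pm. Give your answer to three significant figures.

123 pm

For a diamond cubic cell (Z = 8), a³ = Z·M/(N_A·ρ) = 8 × 72.63 / (6.022 × 10²³ × 5.320) = 1.814 × 10^-22 cm³, so a = 5.660 × 10^-8 cm = 566.0 pm.
Nearest neighbors lie along the body diagonal with √3·a = 8r, so r = 0.2165 × a = 123 pm.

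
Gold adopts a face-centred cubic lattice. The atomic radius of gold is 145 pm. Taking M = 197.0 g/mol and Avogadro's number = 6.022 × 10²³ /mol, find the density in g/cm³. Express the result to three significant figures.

In an FCC lattice, atoms touch along the face diagonal, so √2·a = 4r, giving a = 410.1 pm = 4.101 × 10^-8 cm.
With Z = 4, ρ = Z·M/(N_A·a³) = 4 × 197.0 / (6.022 × 10²³ × 6.898 × 10^-23) = 18.97 g/cm³.

19.0 g/cm³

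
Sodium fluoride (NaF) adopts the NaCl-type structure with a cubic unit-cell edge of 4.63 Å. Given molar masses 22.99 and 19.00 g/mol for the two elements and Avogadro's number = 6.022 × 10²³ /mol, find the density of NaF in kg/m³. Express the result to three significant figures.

2810 kg/m³

The NaCl-type structure contains Z = 4 formula units per cell; M(NaF) = 22.99 + 19.00 = 41.99 g/mol.
a³ = (4.630 × 10^-8 cm)³ = 9.925 × 10^-23 cm³.
ρ = 4 × 41.99 / (6.022 × 10²³ × 9.925 × 10^-23) = 2.810 g/cm³ = 2810 kg/m³.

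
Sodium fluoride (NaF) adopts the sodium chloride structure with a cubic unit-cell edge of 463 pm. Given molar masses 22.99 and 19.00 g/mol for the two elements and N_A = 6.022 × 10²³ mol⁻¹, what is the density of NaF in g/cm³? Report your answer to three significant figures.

2.81 g/cm³

The sodium chloride structure contains Z = 4 formula units per cell; M(NaF) = 22.99 + 19.00 = 41.99 g/mol.
a³ = (4.630 × 10^-8 cm)³ = 9.925 × 10^-23 cm³.
ρ = 4 × 41.99 / (6.022 × 10²³ × 9.925 × 10^-23) = 2.810 g/cm³.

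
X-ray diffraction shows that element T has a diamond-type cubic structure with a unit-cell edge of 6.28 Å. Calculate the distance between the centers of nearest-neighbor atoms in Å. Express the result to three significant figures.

In a diamond cubic structure, nearest neighbors lie along the body diagonal with √3·a = 8r; the nearest-neighbor distance equals 2r = 0.4330·a.
d = 0.4330 × 6.28 = 2.72 Å.

2.72 Å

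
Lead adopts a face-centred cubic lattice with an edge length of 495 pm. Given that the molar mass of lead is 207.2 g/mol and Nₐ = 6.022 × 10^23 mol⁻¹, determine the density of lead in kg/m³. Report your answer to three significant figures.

11300 kg/m³

An FCC unit cell contains Z = 4 atoms.
Cell volume: a³ = (495 pm)³ = (4.950 × 10^-8 cm)³ = 1.213 × 10^-22 cm³.
ρ = Z·M/(N_A·a³) = 4 × 207.2 / (6.022 × 10²³ × 1.213 × 10^-22) = 11.35 g/cm³ = 11300 kg/m³.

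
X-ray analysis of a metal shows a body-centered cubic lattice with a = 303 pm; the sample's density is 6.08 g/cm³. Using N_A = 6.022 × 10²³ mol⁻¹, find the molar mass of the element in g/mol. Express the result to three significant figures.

A BCC cell has Z = 2 atoms; a = 3.030 × 10^-8 cm.
M = ρ·N_A·a³/Z = 6.08 × 6.022 × 10²³ × 2.782 × 10^-23 / 2 = 50.9 g/mol.

50.9 g/mol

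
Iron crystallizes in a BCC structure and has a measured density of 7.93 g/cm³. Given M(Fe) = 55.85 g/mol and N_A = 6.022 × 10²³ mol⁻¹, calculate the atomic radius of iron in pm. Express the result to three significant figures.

For a BCC cell (Z = 2), a³ = Z·M/(N_A·ρ) = 2 × 55.85 / (6.022 × 10²³ × 7.930) = 2.339 × 10^-23 cm³, so a = 2.860 × 10^-8 cm = 286.0 pm.
Atoms touch along the body diagonal, so √3·a = 4r, so r = 0.4330 × a = 124 pm.

124 pm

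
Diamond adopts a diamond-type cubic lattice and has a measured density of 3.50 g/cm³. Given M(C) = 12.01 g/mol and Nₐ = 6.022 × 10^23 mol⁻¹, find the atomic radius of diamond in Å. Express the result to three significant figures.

0.773 Å

For a diamond cubic cell (Z = 8), a³ = Z·M/(N_A·ρ) = 8 × 12.01 / (6.022 × 10²³ × 3.500) = 4.559 × 10^-23 cm³, so a = 3.572 × 10^-8 cm = 3.572 Å.
Nearest neighbors lie along the body diagonal with √3·a = 8r, so r = 0.2165 × a = 0.773 Å.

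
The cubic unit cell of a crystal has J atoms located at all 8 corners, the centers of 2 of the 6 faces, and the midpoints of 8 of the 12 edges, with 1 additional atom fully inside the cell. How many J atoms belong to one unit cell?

Corner atoms are shared by 8 cells (1/8 each), face atoms by 2 (1/2 each), edge atoms by 4 (1/4 each), interior atoms are unshared.
Net atoms = 8 × 1/8 + 2 × 1/2 + 8 × 1/4 + 1 = 1 + 1 + 2 + 1 = 5.

5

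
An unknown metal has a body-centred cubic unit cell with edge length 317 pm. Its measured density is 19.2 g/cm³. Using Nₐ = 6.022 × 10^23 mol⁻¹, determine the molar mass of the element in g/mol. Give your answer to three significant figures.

A BCC cell has Z = 2 atoms; a = 3.170 × 10^-8 cm.
M = ρ·N_A·a³/Z = 19.2 × 6.022 × 10²³ × 3.186 × 10^-23 / 2 = 184 g/mol.

184 g/mol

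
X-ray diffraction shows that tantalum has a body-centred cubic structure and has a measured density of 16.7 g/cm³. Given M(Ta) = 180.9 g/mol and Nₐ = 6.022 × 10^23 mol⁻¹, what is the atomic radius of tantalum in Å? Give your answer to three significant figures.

1.43 Å

For a BCC cell (Z = 2), a³ = Z·M/(N_A·ρ) = 2 × 180.9 / (6.022 × 10²³ × 16.70) = 3.598 × 10^-23 cm³, so a = 3.301 × 10^-8 cm = 3.301 Å.
Atoms touch along the body diagonal, so √3·a = 4r, so r = 0.4330 × a = 1.43 Å.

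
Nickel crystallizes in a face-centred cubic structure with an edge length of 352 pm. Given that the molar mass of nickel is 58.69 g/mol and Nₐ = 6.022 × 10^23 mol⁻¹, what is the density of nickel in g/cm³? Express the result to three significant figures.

An FCC unit cell contains Z = 4 atoms.
Cell volume: a³ = (352 pm)³ = (3.520 × 10^-8 cm)³ = 4.361 × 10^-23 cm³.
ρ = Z·M/(N_A·a³) = 4 × 58.69 / (6.022 × 10²³ × 4.361 × 10^-23) = 8.938 g/cm³.

8.94 g/cm³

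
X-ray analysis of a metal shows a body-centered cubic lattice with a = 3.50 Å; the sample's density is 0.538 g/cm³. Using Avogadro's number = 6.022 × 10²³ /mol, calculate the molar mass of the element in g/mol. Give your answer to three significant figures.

A BCC cell has Z = 2 atoms; a = 3.500 × 10^-8 cm.
M = ρ·N_A·a³/Z = 0.538 × 6.022 × 10²³ × 4.288 × 10^-23 / 2 = 6.95 g/mol.

6.95 g/mol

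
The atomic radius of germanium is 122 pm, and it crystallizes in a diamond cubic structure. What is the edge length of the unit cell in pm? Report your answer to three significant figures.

563 pm

In a diamond cubic lattice, nearest neighbors lie along the body diagonal with √3·a = 8r.
a = 8r/√3 = 8 × 122 / 1.7321 = 563 pm.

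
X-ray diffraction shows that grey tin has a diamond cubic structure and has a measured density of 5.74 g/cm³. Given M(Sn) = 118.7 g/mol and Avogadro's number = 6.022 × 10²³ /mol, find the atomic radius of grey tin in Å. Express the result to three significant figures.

For a diamond cubic cell (Z = 8), a³ = Z·M/(N_A·ρ) = 8 × 118.7 / (6.022 × 10²³ × 5.740) = 2.747 × 10^-22 cm³, so a = 6.501 × 10^-8 cm = 6.501 Å.
Nearest neighbors lie along the body diagonal with √3·a = 8r, so r = 0.2165 × a = 1.41 Å.

1.41 Å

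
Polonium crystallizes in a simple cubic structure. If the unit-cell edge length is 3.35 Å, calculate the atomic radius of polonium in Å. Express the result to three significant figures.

1.68 Å

In a simple cubic lattice, atoms touch along the cell edge, so a = 2r.
r = a/2 = 3.35/2 = 1.68 Å.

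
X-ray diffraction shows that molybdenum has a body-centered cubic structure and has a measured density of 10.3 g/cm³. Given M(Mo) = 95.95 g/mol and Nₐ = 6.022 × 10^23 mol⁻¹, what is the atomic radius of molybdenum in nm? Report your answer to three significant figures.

0.136 nm

For a BCC cell (Z = 2), a³ = Z·M/(N_A·ρ) = 2 × 95.95 / (6.022 × 10²³ × 10.30) = 3.094 × 10^-23 cm³, so a = 3.139 × 10^-8 cm = 0.3139 nm.
Atoms touch along the body diagonal, so √3·a = 4r, so r = 0.4330 × a = 0.136 nm.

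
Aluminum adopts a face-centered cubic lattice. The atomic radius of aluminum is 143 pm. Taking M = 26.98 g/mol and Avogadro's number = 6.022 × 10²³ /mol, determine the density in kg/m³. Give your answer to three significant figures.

In an FCC lattice, atoms touch along the face diagonal, so √2·a = 4r, giving a = 404.5 pm = 4.045 × 10^-8 cm.
With Z = 4, ρ = Z·M/(N_A·a³) = 4 × 26.98 / (6.022 × 10²³ × 6.617 × 10^-23) = 2.708 g/cm³ = 2710 kg/m³.

2710 kg/m³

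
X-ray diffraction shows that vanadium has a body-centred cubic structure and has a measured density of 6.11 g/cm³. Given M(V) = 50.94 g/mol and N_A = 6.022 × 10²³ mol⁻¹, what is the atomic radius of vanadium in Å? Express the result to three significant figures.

1.31 Å

For a BCC cell (Z = 2), a³ = Z·M/(N_A·ρ) = 2 × 50.94 / (6.022 × 10²³ × 6.110) = 2.769 × 10^-23 cm³, so a = 3.025 × 10^-8 cm = 3.025 Å.
Atoms touch along the body diagonal, so √3·a = 4r, so r = 0.4330 × a = 1.31 Å.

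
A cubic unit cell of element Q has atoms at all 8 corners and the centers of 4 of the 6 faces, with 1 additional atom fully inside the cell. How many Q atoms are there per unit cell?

4

Corner atoms are shared by 8 cells (1/8 each), face atoms by 2 (1/2 each), interior atoms are unshared.
Net atoms = 8 × 1/8 + 4 × 1/2 + 1 = 1 + 2 + 1 = 4.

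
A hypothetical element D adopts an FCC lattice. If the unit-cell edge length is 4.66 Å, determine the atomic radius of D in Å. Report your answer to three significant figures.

1.65 Å

In an FCC lattice, atoms touch along the face diagonal, so √2·a = 4r.
r = √2·a/4 = 1.4142 × 4.66 / 4 = 1.65 Å.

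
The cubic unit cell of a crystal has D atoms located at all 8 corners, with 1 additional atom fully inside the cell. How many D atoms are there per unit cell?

2

Corner atoms are shared by 8 cells (1/8 each), interior atoms are unshared.
Net atoms = 8 × 1/8 + 1 = 1 + 1 = 2.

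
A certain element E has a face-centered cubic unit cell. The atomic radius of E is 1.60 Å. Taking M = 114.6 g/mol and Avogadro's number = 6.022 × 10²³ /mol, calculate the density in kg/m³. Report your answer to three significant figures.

In an FCC lattice, atoms touch along the face diagonal, so √2·a = 4r, giving a = 4.525 Å = 4.525 × 10^-8 cm.
With Z = 4, ρ = Z·M/(N_A·a³) = 4 × 114.6 / (6.022 × 10²³ × 9.268 × 10^-23) = 8.213 g/cm³ = 8210 kg/m³.

8210 kg/m³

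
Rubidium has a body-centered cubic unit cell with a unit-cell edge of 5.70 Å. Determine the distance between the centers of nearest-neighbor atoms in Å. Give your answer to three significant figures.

In a BCC structure, atoms touch along the body diagonal, so √3·a = 4r; the nearest-neighbor distance equals 2r = 0.8660·a.
d = 0.8660 × 5.70 = 4.94 Å.

4.94 Å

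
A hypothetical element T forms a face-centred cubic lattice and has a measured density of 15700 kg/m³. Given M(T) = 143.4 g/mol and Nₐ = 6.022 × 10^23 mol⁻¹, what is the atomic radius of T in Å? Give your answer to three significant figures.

For an FCC cell (Z = 4), a³ = Z·M/(N_A·ρ) = 4 × 143.4 / (6.022 × 10²³ × 15.70) = 6.067 × 10^-23 cm³, so a = 3.929 × 10^-8 cm = 3.929 Å.
Atoms touch along the face diagonal, so √2·a = 4r, so r = 0.3536 × a = 1.39 Å.

1.39 Å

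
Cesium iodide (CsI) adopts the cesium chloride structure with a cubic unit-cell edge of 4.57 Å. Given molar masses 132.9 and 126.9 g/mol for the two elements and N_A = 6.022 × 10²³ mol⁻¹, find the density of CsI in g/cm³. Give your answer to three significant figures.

4.52 g/cm³

The cesium chloride structure contains Z = 1 formula unit per cell; M(CsI) = 132.9 + 126.9 = 259.8 g/mol.
a³ = (4.570 × 10^-8 cm)³ = 9.544 × 10^-23 cm³.
ρ = 1 × 259.8 / (6.022 × 10²³ × 9.544 × 10^-23) = 4.520 g/cm³.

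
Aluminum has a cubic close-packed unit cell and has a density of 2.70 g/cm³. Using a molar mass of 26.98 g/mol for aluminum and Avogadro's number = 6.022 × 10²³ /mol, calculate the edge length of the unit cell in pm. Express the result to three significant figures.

405 pm

With Z = 4 atoms per FCC cell, a³ = Z·M/(N_A·ρ) = 4 × 26.98 / (6.022 × 10²³ × 2.700 g/cm³) = 6.637 × 10^-23 cm³.
a = (6.637 × 10^-23)^(1/3) = 4.049 × 10^-8 cm = 405 pm.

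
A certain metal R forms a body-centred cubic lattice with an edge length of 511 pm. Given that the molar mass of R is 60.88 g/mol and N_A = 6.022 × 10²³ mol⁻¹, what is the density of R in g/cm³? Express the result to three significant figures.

A BCC unit cell contains Z = 2 atoms.
Cell volume: a³ = (511 pm)³ = (5.110 × 10^-8 cm)³ = 1.334 × 10^-22 cm³.
ρ = Z·M/(N_A·a³) = 2 × 60.88 / (6.022 × 10²³ × 1.334 × 10^-22) = 1.515 g/cm³.

1.52 g/cm³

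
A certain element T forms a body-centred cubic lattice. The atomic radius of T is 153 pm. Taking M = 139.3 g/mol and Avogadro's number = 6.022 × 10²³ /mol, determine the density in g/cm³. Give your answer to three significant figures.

10.5 g/cm³

In a BCC lattice, atoms touch along the body diagonal, so √3·a = 4r, giving a = 353.3 pm = 3.533 × 10^-8 cm.
With Z = 2, ρ = Z·M/(N_A·a³) = 2 × 139.3 / (6.022 × 10²³ × 4.411 × 10^-23) = 10.49 g/cm³.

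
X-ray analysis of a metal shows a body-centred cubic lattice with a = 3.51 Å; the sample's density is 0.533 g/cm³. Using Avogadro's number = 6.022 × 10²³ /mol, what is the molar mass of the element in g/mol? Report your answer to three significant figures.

A BCC cell has Z = 2 atoms; a = 3.510 × 10^-8 cm.
M = ρ·N_A·a³/Z = 0.533 × 6.022 × 10²³ × 4.324 × 10^-23 / 2 = 6.94 g/mol.

6.94 g/mol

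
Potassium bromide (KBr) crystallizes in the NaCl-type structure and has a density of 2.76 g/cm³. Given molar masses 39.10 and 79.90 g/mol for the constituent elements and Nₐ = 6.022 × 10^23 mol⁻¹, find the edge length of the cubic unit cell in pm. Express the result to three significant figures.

M(KBr) = 119.0 g/mol; Z = 4 formula units per cell.
a³ = Z·M/(N_A·ρ) = 4 × 119.0 / (6.022 × 10²³ × 2.76) = 2.864 × 10^-22 cm³, so a = 6.592 × 10^-8 cm = 659 pm.

659 pm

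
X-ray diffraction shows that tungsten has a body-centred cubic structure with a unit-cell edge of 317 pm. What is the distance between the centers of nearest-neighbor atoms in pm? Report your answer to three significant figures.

275 pm

In a BCC structure, atoms touch along the body diagonal, so √3·a = 4r; the nearest-neighbor distance equals 2r = 0.8660·a.
d = 0.8660 × 317 = 275 pm.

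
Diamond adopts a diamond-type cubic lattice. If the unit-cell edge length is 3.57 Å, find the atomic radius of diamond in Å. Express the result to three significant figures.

0.773 Å

In a diamond cubic lattice, nearest neighbors lie along the body diagonal with √3·a = 8r.
r = √3·a/8 = 1.7321 × 3.57 / 8 = 0.773 Å.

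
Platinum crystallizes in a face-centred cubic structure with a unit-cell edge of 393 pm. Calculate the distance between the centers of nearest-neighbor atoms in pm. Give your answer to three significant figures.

278 pm

In an FCC structure, atoms touch along the face diagonal, so √2·a = 4r; the nearest-neighbor distance equals 2r = 0.7071·a.
d = 0.7071 × 393 = 278 pm.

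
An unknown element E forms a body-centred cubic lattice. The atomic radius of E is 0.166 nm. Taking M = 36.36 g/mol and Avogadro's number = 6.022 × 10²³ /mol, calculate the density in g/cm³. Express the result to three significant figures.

In a BCC lattice, atoms touch along the body diagonal, so √3·a = 4r, giving a = 0.3834 nm = 3.834 × 10^-8 cm.
With Z = 2, ρ = Z·M/(N_A·a³) = 2 × 36.36 / (6.022 × 10²³ × 5.634 × 10^-23) = 2.143 g/cm³.

2.14 g/cm³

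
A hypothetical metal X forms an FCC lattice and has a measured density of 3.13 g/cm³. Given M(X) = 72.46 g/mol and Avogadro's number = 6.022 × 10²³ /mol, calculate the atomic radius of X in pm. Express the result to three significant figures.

189 pm

For an FCC cell (Z = 4), a³ = Z·M/(N_A·ρ) = 4 × 72.46 / (6.022 × 10²³ × 3.130) = 1.538 × 10^-22 cm³, so a = 5.357 × 10^-8 cm = 535.7 pm.
Atoms touch along the face diagonal, so √2·a = 4r, so r = 0.3536 × a = 189 pm.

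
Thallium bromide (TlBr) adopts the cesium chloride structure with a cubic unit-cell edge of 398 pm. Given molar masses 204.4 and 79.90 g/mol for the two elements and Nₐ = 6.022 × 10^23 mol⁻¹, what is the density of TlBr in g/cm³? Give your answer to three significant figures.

7.49 g/cm³

The cesium chloride structure contains Z = 1 formula unit per cell; M(TlBr) = 204.4 + 79.90 = 284.3 g/mol.
a³ = (3.980 × 10^-8 cm)³ = 6.304 × 10^-23 cm³.
ρ = 1 × 284.3 / (6.022 × 10²³ × 6.304 × 10^-23) = 7.488 g/cm³.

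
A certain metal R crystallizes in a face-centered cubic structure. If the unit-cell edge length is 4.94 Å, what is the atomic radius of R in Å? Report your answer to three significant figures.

1.75 Å

In an FCC lattice, atoms touch along the face diagonal, so √2·a = 4r.
r = √2·a/4 = 1.4142 × 4.94 / 4 = 1.75 Å.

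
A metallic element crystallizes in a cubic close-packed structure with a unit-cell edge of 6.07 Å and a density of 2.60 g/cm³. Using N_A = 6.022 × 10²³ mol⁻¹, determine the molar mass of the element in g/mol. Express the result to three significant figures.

87.5 g/mol

An FCC cell has Z = 4 atoms; a = 6.070 × 10^-8 cm.
M = ρ·N_A·a³/Z = 2.60 × 6.022 × 10²³ × 2.236 × 10^-22 / 4 = 87.5 g/mol.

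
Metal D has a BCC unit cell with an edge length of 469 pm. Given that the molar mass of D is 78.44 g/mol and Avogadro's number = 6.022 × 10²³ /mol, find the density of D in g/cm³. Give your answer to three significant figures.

A BCC unit cell contains Z = 2 atoms.
Cell volume: a³ = (469 pm)³ = (4.690 × 10^-8 cm)³ = 1.032 × 10^-22 cm³.
ρ = Z·M/(N_A·a³) = 2 × 78.44 / (6.022 × 10²³ × 1.032 × 10^-22) = 2.525 g/cm³.

2.53 g/cm³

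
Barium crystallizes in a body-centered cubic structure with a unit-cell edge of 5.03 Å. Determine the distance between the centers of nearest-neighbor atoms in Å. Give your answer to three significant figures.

4.36 Å

In a BCC structure, atoms touch along the body diagonal, so √3·a = 4r; the nearest-neighbor distance equals 2r = 0.8660·a.
d = 0.8660 × 5.03 = 4.36 Å.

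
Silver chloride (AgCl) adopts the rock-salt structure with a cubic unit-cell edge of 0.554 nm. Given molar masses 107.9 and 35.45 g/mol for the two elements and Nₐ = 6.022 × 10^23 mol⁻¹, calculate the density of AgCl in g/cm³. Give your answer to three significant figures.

The rock-salt structure contains Z = 4 formula units per cell; M(AgCl) = 107.9 + 35.45 = 143.35 g/mol.
a³ = (5.540 × 10^-8 cm)³ = 1.700 × 10^-22 cm³.
ρ = 4 × 143.35 / (6.022 × 10²³ × 1.700 × 10^-22) = 5.600 g/cm³.

5.60 g/cm³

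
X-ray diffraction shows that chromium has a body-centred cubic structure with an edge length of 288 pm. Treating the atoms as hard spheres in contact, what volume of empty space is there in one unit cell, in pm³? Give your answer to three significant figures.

7.64 × 10^6 pm³

In a BCC lattice atoms touch along the body diagonal, so √3·a = 4r, so r = 0.4330a = 124.7 pm.
V_cell = a³ = 2.389 × 10^7 pm³; V_atoms = 2 × (4/3)πr³ = 1.625 × 10^7 pm³.
Empty space = 2.389 × 10^7 − 1.625 × 10^7 = 7.64 × 10^6 pm³.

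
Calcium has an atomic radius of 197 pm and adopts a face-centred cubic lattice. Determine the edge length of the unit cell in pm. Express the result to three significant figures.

557 pm

In an FCC lattice, atoms touch along the face diagonal, so √2·a = 4r.
a = 4r/√2 = 4 × 197 / 1.4142 = 557 pm.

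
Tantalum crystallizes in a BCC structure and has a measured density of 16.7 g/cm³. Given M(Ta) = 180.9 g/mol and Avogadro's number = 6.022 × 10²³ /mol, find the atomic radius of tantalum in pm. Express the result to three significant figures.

For a BCC cell (Z = 2), a³ = Z·M/(N_A·ρ) = 2 × 180.9 / (6.022 × 10²³ × 16.70) = 3.598 × 10^-23 cm³, so a = 3.301 × 10^-8 cm = 330.1 pm.
Atoms touch along the body diagonal, so √3·a = 4r, so r = 0.4330 × a = 143 pm.

143 pm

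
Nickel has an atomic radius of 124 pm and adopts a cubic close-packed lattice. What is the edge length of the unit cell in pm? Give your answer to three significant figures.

In an FCC lattice, atoms touch along the face diagonal, so √2·a = 4r.
a = 4r/√2 = 4 × 124 / 1.4142 = 351 pm.

351 pm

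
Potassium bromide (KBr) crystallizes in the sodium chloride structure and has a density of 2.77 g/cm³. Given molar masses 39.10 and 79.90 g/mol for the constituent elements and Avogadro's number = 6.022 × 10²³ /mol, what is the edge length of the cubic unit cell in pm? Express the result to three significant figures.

658 pm

M(KBr) = 119.0 g/mol; Z = 4 formula units per cell.
a³ = Z·M/(N_A·ρ) = 4 × 119.0 / (6.022 × 10²³ × 2.77) = 2.854 × 10^-22 cm³, so a = 6.584 × 10^-8 cm = 658 pm.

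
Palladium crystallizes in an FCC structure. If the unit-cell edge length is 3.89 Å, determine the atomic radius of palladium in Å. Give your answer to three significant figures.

In an FCC lattice, atoms touch along the face diagonal, so √2·a = 4r.
r = √2·a/4 = 1.4142 × 3.89 / 4 = 1.38 Å.

1.38 Å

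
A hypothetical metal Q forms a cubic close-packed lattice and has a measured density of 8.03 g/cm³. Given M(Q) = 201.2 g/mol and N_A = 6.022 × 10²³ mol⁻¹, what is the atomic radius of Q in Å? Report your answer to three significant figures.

1.94 Å

For an FCC cell (Z = 4), a³ = Z·M/(N_A·ρ) = 4 × 201.2 / (6.022 × 10²³ × 8.030) = 1.664 × 10^-22 cm³, so a = 5.501 × 10^-8 cm = 5.501 Å.
Atoms touch along the face diagonal, so √2·a = 4r, so r = 0.3536 × a = 1.94 Å.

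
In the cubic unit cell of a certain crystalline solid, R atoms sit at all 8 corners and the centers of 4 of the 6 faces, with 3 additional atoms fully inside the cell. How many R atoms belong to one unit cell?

Corner atoms are shared by 8 cells (1/8 each), face atoms by 2 (1/2 each), interior atoms are unshared.
Net atoms = 8 × 1/8 + 4 × 1/2 + 3 = 1 + 2 + 3 = 6.

6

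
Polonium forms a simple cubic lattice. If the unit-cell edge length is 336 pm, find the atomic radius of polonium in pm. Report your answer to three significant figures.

168 pm

In a simple cubic lattice, atoms touch along the cell edge, so a = 2r.
r = a/2 = 336/2 = 168 pm.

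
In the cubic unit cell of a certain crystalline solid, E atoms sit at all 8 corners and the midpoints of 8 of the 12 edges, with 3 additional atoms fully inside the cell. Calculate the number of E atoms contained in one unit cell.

Corner atoms are shared by 8 cells (1/8 each), edge atoms by 4 (1/4 each), interior atoms are unshared.
Net atoms = 8 × 1/8 + 8 × 1/4 + 3 = 1 + 2 + 3 = 6.

6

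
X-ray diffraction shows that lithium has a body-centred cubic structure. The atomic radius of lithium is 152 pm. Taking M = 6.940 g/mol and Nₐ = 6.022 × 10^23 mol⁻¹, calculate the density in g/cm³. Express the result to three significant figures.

0.533 g/cm³

In a BCC lattice, atoms touch along the body diagonal, so √3·a = 4r, giving a = 351.0 pm = 3.510 × 10^-8 cm.
With Z = 2, ρ = Z·M/(N_A·a³) = 2 × 6.940 / (6.022 × 10²³ × 4.325 × 10^-23) = 0.5329 g/cm³.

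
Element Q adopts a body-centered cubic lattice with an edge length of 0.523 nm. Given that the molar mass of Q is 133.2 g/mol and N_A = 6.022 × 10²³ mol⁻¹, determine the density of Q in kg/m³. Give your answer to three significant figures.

3090 kg/m³

A BCC unit cell contains Z = 2 atoms.
Cell volume: a³ = (0.523 nm)³ = (5.230 × 10^-8 cm)³ = 1.431 × 10^-22 cm³.
ρ = Z·M/(N_A·a³) = 2 × 133.2 / (6.022 × 10²³ × 1.431 × 10^-22) = 3.092 g/cm³ = 3090 kg/m³.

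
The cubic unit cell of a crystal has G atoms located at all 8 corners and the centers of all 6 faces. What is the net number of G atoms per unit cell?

4

Corner atoms are shared by 8 cells (1/8 each), face atoms by 2 (1/2 each).
Net atoms = 8 × 1/8 + 6 × 1/2 = 1 + 3 = 4.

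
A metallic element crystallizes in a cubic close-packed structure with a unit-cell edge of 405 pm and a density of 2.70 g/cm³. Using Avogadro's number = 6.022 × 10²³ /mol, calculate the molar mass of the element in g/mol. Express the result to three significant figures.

27.0 g/mol

An FCC cell has Z = 4 atoms; a = 4.050 × 10^-8 cm.
M = ρ·N_A·a³/Z = 2.70 × 6.022 × 10²³ × 6.643 × 10^-23 / 4 = 27.0 g/mol.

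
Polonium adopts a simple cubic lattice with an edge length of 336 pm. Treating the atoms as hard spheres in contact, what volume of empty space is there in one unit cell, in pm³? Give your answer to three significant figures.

1.81 × 10^7 pm³

In a simple cubic lattice atoms touch along the cell edge, so a = 2r, so r = 0.5000a = 168.0 pm.
V_cell = a³ = 3.793 × 10^7 pm³; V_atoms = 1 × (4/3)πr³ = 1.986 × 10^7 pm³.
Empty space = 3.793 × 10^7 − 1.986 × 10^7 = 1.81 × 10^7 pm³.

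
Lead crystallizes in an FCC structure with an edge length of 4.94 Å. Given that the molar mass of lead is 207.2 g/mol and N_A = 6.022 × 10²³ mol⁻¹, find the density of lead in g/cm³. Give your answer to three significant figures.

11.4 g/cm³

An FCC unit cell contains Z = 4 atoms.
Cell volume: a³ = (4.94 Å)³ = (4.940 × 10^-8 cm)³ = 1.206 × 10^-22 cm³.
ρ = Z·M/(N_A·a³) = 4 × 207.2 / (6.022 × 10²³ × 1.206 × 10^-22) = 11.42 g/cm³.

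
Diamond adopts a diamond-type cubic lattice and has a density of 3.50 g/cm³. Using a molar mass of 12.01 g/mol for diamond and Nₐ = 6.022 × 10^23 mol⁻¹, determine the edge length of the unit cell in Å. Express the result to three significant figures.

3.57 Å

With Z = 8 atoms per diamond cubic cell, a³ = Z·M/(N_A·ρ) = 8 × 12.01 / (6.022 × 10²³ × 3.500 g/cm³) = 4.559 × 10^-23 cm³.
a = (4.559 × 10^-23)^(1/3) = 3.572 × 10^-8 cm = 3.57 Å.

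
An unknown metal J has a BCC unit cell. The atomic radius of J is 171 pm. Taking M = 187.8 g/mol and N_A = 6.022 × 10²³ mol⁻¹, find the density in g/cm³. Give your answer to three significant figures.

In a BCC lattice, atoms touch along the body diagonal, so √3·a = 4r, giving a = 394.9 pm = 3.949 × 10^-8 cm.
With Z = 2, ρ = Z·M/(N_A·a³) = 2 × 187.8 / (6.022 × 10²³ × 6.159 × 10^-23) = 10.13 g/cm³.

10.1 g/cm³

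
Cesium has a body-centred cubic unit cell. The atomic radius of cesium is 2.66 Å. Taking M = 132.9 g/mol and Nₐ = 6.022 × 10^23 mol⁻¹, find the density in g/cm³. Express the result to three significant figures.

1.90 g/cm³

In a BCC lattice, atoms touch along the body diagonal, so √3·a = 4r, giving a = 6.143 Å = 6.143 × 10^-8 cm.
With Z = 2, ρ = Z·M/(N_A·a³) = 2 × 132.9 / (6.022 × 10²³ × 2.318 × 10^-22) = 1.904 g/cm³.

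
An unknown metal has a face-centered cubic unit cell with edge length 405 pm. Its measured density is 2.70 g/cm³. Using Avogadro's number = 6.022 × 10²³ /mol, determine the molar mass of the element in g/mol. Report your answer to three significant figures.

27.0 g/mol

An FCC cell has Z = 4 atoms; a = 4.050 × 10^-8 cm.
M = ρ·N_A·a³/Z = 2.70 × 6.022 × 10²³ × 6.643 × 10^-23 / 4 = 27.0 g/mol.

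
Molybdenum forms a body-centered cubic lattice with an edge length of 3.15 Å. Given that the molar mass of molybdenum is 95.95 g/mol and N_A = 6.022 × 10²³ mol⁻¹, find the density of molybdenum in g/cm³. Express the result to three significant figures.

10.2 g/cm³

A BCC unit cell contains Z = 2 atoms.
Cell volume: a³ = (3.15 Å)³ = (3.150 × 10^-8 cm)³ = 3.126 × 10^-23 cm³.
ρ = Z·M/(N_A·a³) = 2 × 95.95 / (6.022 × 10²³ × 3.126 × 10^-23) = 10.20 g/cm³.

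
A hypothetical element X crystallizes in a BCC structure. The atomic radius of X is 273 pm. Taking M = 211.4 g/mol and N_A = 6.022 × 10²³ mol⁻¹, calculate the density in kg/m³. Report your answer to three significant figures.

In a BCC lattice, atoms touch along the body diagonal, so √3·a = 4r, giving a = 630.5 pm = 6.305 × 10^-8 cm.
With Z = 2, ρ = Z·M/(N_A·a³) = 2 × 211.4 / (6.022 × 10²³ × 2.506 × 10^-22) = 2.802 g/cm³ = 2800 kg/m³.

2800 kg/m³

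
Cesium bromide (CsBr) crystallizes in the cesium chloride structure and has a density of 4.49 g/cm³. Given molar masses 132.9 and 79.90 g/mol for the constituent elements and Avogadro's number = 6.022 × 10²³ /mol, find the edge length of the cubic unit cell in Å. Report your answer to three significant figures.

M(CsBr) = 212.8 g/mol; Z = 1 formula unit per cell.
a³ = Z·M/(N_A·ρ) = 1 × 212.8 / (6.022 × 10²³ × 4.49) = 7.870 × 10^-23 cm³, so a = 4.285 × 10^-8 cm = 4.29 Å.

4.29 Å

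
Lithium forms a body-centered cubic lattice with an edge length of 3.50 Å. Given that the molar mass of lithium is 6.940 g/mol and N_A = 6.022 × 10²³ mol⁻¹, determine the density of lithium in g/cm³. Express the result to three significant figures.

A BCC unit cell contains Z = 2 atoms.
Cell volume: a³ = (3.50 Å)³ = (3.500 × 10^-8 cm)³ = 4.288 × 10^-23 cm³.
ρ = Z·M/(N_A·a³) = 2 × 6.940 / (6.022 × 10²³ × 4.288 × 10^-23) = 0.5376 g/cm³.

0.538 g/cm³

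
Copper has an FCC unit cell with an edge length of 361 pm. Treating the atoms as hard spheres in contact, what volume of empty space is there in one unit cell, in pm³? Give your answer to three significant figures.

1.22 × 10^7 pm³

In an FCC lattice atoms touch along the face diagonal, so √2·a = 4r, so r = 0.3536a = 127.6 pm.
V_cell = a³ = 4.705 × 10^7 pm³; V_atoms = 4 × (4/3)πr³ = 3.484 × 10^7 pm³.
Empty space = 4.705 × 10^7 − 3.484 × 10^7 = 1.22 × 10^7 pm³.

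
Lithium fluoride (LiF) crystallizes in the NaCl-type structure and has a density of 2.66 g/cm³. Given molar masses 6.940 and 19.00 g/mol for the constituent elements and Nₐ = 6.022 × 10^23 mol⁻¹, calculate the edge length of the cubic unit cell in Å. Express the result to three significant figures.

M(LiF) = 25.94 g/mol; Z = 4 formula units per cell.
a³ = Z·M/(N_A·ρ) = 4 × 25.94 / (6.022 × 10²³ × 2.66) = 6.478 × 10^-23 cm³, so a = 4.016 × 10^-8 cm = 4.02 Å.

4.02 Å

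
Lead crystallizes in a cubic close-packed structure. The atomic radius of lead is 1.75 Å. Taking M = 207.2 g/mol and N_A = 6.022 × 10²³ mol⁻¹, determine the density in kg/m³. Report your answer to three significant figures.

11300 kg/m³

In an FCC lattice, atoms touch along the face diagonal, so √2·a = 4r, giving a = 4.950 Å = 4.950 × 10^-8 cm.
With Z = 4, ρ = Z·M/(N_A·a³) = 4 × 207.2 / (6.022 × 10²³ × 1.213 × 10^-22) = 11.35 g/cm³ = 11300 kg/m³.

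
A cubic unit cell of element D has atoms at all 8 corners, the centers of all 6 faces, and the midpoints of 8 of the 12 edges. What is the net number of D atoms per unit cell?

6

Corner atoms are shared by 8 cells (1/8 each), face atoms by 2 (1/2 each), edge atoms by 4 (1/4 each).
Net atoms = 8 × 1/8 + 6 × 1/2 + 8 × 1/4 = 1 + 3 + 2 = 6.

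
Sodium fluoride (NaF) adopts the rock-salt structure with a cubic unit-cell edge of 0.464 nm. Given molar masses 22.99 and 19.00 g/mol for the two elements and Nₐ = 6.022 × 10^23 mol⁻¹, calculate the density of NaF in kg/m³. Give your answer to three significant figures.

2790 kg/m³

The rock-salt structure contains Z = 4 formula units per cell; M(NaF) = 22.99 + 19.00 = 41.99 g/mol.
a³ = (4.640 × 10^-8 cm)³ = 9.990 × 10^-23 cm³.
ρ = 4 × 41.99 / (6.022 × 10²³ × 9.990 × 10^-23) = 2.792 g/cm³ = 2790 kg/m³.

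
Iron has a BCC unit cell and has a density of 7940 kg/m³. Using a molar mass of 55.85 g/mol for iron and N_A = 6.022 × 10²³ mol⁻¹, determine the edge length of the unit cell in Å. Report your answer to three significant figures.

With Z = 2 atoms per BCC cell, a³ = Z·M/(N_A·ρ) = 2 × 55.85 / (6.022 × 10²³ × 7.940 g/cm³) = 2.336 × 10^-23 cm³.
a = (2.336 × 10^-23)^(1/3) = 2.859 × 10^-8 cm = 2.86 Å.

2.86 Å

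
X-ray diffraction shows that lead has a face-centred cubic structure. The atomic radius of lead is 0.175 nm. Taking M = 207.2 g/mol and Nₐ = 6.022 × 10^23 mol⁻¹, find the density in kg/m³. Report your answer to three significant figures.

In an FCC lattice, atoms touch along the face diagonal, so √2·a = 4r, giving a = 0.4950 nm = 4.950 × 10^-8 cm.
With Z = 4, ρ = Z·M/(N_A·a³) = 4 × 207.2 / (6.022 × 10²³ × 1.213 × 10^-22) = 11.35 g/cm³ = 11300 kg/m³.

11300 kg/m³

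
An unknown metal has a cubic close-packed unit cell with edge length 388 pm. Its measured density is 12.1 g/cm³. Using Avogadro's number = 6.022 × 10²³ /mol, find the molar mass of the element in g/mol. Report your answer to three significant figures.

106 g/mol

An FCC cell has Z = 4 atoms; a = 3.880 × 10^-8 cm.
M = ρ·N_A·a³/Z = 12.1 × 6.022 × 10²³ × 5.841 × 10^-23 / 4 = 106 g/mol.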